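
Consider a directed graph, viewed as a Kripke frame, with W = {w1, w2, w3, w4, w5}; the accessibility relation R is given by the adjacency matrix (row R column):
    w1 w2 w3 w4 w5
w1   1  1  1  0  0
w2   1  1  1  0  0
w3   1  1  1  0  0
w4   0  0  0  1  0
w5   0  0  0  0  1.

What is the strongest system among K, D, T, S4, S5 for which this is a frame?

Serial (axiom D): yes — every world has a successor (e.g. w1 R w1).
Reflexive (axiom T): yes — every world is R-related to itself.
Transitive (axiom 4): yes — every two-step R-path is closed by a direct edge.
Euclidean (axiom 5): yes — any two successors of a common world are R-related.
So F validates K, D, T, S4, S5. The strongest is S5.

S5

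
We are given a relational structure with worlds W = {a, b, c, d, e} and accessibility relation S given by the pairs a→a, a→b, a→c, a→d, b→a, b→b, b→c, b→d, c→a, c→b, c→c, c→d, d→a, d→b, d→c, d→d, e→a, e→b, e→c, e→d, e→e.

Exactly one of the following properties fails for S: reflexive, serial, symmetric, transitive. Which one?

symmetric

Reflexive: yes — every world is S-related to itself.
Serial: yes — every world has a successor (e.g. a S a).
Symmetric: no — e S a but not a S e.
Transitive: yes — every two-step S-path is closed by a direct edge.
Only symmetric fails.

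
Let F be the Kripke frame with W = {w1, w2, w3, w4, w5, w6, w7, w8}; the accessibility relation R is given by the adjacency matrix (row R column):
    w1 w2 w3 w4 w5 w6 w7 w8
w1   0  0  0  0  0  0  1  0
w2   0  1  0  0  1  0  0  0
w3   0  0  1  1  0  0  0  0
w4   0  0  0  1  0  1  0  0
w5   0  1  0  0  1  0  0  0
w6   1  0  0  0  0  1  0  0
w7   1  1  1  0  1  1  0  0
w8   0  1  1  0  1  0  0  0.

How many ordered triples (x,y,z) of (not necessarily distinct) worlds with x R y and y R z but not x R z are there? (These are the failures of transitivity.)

Enumerating: (w1,w7,w1), (w1,w7,w2), (w1,w7,w3), (w1,w7,w5), (w1,w7,w6), (w3,w4,w6), (w4,w6,w1), (w6,w1,w7), (w7,w1,w7), (w7,w3,w4), (w8,w3,w4).

11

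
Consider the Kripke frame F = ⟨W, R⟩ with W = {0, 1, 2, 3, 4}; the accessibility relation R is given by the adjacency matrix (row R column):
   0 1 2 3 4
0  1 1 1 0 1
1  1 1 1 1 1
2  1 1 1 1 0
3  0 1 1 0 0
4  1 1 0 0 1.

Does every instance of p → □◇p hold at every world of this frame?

Yes

Axiom B corresponds to the accessibility relation being symmetric.
Symmetric: yes — every pair in R has its reverse in R.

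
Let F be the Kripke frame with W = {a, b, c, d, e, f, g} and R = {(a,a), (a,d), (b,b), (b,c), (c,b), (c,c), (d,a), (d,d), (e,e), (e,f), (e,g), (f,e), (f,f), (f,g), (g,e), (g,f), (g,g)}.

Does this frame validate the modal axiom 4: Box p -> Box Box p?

Axiom 4 corresponds to the accessibility relation being transitive.
Transitive: yes — every two-step R-path is closed by a direct edge.

Yes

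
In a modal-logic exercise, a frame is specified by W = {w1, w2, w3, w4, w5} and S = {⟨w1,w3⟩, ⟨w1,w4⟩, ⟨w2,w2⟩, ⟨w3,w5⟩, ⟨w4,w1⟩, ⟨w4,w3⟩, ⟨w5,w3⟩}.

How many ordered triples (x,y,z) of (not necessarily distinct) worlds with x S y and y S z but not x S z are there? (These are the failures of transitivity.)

Enumerating: (w1,w3,w5), (w1,w4,w1), (w3,w5,w3), (w4,w1,w4), (w4,w3,w5), (w5,w3,w5).

6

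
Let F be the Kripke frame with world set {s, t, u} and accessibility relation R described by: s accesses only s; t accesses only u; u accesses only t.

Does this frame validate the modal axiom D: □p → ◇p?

Yes

Axiom D corresponds to the accessibility relation being serial.
Serial: yes — every world has a successor (e.g. s R s).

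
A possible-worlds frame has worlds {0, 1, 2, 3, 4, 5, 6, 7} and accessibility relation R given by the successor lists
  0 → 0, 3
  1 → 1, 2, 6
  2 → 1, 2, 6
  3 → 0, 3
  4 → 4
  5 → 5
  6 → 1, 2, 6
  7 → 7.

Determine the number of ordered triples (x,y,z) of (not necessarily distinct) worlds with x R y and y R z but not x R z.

0

R is transitive; there are no such tuples.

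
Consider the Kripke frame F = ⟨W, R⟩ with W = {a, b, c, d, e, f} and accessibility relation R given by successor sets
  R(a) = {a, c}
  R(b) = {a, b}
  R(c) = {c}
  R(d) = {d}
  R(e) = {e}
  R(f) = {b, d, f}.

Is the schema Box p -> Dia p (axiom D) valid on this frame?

Yes

By correspondence theory, D is valid on a frame iff R is serial.
Serial: yes — every world has a successor (e.g. a R a).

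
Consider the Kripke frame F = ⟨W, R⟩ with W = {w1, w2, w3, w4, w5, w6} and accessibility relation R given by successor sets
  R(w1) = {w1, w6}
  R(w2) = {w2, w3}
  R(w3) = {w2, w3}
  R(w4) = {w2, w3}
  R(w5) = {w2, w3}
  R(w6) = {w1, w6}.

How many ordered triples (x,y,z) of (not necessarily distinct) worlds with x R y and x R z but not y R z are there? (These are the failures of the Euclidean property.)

0

R is Euclidean; there are no such tuples.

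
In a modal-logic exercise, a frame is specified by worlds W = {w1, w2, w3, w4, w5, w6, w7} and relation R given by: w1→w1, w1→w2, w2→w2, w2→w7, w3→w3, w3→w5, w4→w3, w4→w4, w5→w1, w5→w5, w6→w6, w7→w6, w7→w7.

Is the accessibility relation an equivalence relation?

Reflexive: yes — every world is R-related to itself.
Symmetric: no — w1 R w2 but not w2 R w1.
Transitive: no — w1 R w2 and w2 R w7, but not w1 R w7.
So R is not an equivalence relation.

No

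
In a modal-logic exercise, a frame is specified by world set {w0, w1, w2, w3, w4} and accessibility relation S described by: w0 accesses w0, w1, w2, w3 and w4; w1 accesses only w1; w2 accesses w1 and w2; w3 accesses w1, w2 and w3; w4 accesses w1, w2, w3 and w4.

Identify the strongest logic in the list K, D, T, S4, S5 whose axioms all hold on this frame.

S4

Serial (axiom D): yes — every world has a successor (e.g. w0 S w0).
Reflexive (axiom T): yes — every world is S-related to itself.
Transitive (axiom 4): yes — every two-step S-path is closed by a direct edge.
Euclidean (axiom 5): no — w0 S w1 and w0 S w2, but not w1 S w2.
So F validates K, D, T, S4; S5 would additionally require S to be Euclidean. The strongest is S4.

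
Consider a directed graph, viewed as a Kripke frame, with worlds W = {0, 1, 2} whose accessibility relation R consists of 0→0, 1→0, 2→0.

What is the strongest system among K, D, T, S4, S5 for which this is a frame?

Serial (axiom D): yes — every world has a successor (e.g. 0 R 0).
Reflexive (axiom T): no — 1 is not related to itself.
Transitive (axiom 4): yes — every two-step R-path is closed by a direct edge.
Euclidean (axiom 5): yes — any two successors of a common world are R-related.
So F validates K, D; T would additionally require R to be reflexive. The strongest is D.

D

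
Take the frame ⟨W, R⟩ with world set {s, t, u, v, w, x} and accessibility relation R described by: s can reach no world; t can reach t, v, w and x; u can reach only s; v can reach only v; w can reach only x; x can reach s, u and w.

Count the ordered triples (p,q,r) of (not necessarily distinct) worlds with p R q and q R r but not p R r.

Enumerating: (t,x,s), (t,x,u), (w,x,s), (w,x,u), (w,x,w), (x,w,x).

6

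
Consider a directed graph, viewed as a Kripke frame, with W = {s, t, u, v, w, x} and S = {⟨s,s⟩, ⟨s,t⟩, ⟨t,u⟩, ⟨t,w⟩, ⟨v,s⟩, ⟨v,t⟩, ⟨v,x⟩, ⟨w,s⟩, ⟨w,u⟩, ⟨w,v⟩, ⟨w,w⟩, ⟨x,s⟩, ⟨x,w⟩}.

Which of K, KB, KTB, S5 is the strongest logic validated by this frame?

Symmetric (axiom B): no — s S t but not t S s.
Reflexive (axiom T): no — t is not related to itself.
Euclidean (axiom 5): no — t S u and t S w, but not u S w.
So F validates K; KB would additionally require S to be symmetric. The strongest is K.

K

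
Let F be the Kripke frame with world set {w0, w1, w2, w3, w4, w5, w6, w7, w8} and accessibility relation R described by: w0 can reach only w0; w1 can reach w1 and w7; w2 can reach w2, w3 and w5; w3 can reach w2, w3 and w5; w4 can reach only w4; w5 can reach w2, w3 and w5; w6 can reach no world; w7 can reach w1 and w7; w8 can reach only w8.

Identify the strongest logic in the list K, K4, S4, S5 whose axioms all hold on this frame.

K4

Transitive (axiom 4): yes — every two-step R-path is closed by a direct edge.
Reflexive (axiom T): no — w6 is not related to itself.
Euclidean (axiom 5): yes — any two successors of a common world are R-related.
So F validates K, K4; S4 would additionally require R to be reflexive. The strongest is K4.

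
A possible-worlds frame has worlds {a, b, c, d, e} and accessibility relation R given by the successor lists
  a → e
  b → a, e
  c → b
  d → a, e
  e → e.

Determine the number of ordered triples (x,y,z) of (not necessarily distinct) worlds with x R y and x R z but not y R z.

5

Enumerating: (b,a,a), (b,e,a), (c,b,b), (d,a,a), (d,e,a).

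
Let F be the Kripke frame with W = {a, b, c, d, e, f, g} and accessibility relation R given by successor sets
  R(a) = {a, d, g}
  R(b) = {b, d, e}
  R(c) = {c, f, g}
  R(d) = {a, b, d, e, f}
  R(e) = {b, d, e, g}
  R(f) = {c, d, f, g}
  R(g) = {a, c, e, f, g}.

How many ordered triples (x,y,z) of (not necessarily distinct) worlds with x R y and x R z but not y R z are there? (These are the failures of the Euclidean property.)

Enumerating: (a,d,g), (a,g,d), (d,a,b), (d,a,e), (d,a,f), (d,b,a), (d,b,f), (d,e,a), (d,e,f), (d,f,a), (d,f,b), (d,f,e), … and 18 more.
Total: 30.

30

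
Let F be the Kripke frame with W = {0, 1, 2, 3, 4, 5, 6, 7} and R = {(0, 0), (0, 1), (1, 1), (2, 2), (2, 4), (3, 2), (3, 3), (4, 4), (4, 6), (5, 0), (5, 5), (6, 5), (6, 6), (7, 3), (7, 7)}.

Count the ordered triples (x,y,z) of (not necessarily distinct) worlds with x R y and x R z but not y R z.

7

Enumerating: (0,1,0), (2,4,2), (3,2,3), (4,6,4), (5,0,5), (6,5,6), (7,3,7).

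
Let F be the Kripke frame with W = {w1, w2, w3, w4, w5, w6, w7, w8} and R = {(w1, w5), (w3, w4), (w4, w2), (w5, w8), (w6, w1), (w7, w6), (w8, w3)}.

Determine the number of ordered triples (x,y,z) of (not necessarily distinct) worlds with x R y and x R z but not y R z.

7

Enumerating: (w1,w5,w5), (w3,w4,w4), (w4,w2,w2), (w5,w8,w8), (w6,w1,w1), (w7,w6,w6), (w8,w3,w3).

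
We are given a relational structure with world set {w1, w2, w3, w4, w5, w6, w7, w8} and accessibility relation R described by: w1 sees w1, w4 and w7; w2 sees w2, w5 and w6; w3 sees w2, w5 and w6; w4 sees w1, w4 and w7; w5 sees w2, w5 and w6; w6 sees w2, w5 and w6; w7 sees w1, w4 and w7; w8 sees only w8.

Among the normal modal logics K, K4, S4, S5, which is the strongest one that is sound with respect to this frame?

K4

Transitive (axiom 4): yes — every two-step R-path is closed by a direct edge.
Reflexive (axiom T): no — w3 is not related to itself.
Euclidean (axiom 5): yes — any two successors of a common world are R-related.
So F validates K, K4; S4 would additionally require R to be reflexive. The strongest is K4.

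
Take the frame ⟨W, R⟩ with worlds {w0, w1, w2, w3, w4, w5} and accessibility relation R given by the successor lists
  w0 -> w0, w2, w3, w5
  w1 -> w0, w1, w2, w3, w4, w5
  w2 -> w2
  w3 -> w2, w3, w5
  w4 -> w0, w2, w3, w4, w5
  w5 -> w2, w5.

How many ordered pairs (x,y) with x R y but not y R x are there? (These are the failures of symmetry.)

Enumerating: (w0,w2), (w0,w3), (w0,w5), (w1,w0), (w1,w2), (w1,w3), (w1,w4), (w1,w5), (w3,w2), (w3,w5), (w4,w0), (w4,w2), (w4,w3), (w4,w5), (w5,w2).

15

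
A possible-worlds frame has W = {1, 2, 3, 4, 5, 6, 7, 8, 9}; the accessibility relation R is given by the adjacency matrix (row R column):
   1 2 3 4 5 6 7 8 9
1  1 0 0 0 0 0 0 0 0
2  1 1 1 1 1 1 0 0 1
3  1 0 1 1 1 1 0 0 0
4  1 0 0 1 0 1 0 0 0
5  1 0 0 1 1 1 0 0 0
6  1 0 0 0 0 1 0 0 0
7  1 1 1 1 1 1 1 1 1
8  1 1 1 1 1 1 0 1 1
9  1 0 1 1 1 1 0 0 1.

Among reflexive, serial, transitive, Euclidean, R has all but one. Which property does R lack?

Reflexive: yes — every world is R-related to itself.
Serial: yes — every world has a successor (e.g. 1 R 1).
Transitive: yes — every two-step R-path is closed by a direct edge.
Euclidean: no — 2 R 1 and 2 R 3, but not 1 R 3.
Only Euclidean fails.

Euclidean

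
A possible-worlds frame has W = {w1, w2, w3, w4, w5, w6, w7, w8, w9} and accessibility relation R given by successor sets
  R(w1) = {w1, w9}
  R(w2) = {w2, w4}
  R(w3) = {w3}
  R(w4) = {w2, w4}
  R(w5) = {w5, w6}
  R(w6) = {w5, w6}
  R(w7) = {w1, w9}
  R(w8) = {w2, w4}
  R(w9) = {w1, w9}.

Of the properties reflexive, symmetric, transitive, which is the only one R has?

transitive

Reflexive: no — w7 is not related to itself.
Symmetric: no — w7 R w1 but not w1 R w7.
Transitive: yes — every two-step R-path is closed by a direct edge.
Only transitive holds.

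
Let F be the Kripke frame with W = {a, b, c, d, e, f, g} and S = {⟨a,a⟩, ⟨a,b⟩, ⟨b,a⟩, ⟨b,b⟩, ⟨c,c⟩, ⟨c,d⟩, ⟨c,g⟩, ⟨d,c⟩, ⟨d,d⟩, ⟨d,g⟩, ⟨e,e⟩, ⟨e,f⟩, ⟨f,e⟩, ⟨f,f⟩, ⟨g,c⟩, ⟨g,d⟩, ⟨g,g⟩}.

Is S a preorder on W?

Yes

Reflexive: yes — every world is S-related to itself.
Transitive: yes — every two-step S-path is closed by a direct edge.
So S is a preorder.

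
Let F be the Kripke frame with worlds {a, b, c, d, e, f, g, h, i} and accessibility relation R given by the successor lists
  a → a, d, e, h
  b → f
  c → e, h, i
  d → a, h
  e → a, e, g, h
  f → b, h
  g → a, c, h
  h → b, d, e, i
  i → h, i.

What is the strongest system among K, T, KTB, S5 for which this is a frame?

Reflexive (axiom T): no — b is not related to itself.
Symmetric (axiom B): no — a R h but not h R a.
Euclidean (axiom 5): no — a R d and a R e, but not d R e.
So F validates K; T would additionally require R to be reflexive. The strongest is K.

K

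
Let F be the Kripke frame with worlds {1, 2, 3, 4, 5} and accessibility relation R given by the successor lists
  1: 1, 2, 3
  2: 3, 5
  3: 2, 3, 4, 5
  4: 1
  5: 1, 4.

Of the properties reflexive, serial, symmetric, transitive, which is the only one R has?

serial

Reflexive: no — 2 is not related to itself.
Serial: yes — every world has a successor (e.g. 1 R 1).
Symmetric: no — 1 R 2 but not 2 R 1.
Transitive: no — 1 R 2 and 2 R 5, but not 1 R 5.
Only serial holds.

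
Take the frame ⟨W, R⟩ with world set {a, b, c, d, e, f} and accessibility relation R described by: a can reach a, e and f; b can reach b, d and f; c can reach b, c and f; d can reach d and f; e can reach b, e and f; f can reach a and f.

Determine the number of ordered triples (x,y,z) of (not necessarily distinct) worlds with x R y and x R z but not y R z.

Enumerating: (a,e,a), (a,f,e), (b,d,b), (b,f,b), (b,f,d), (c,b,c), (c,f,b), (c,f,c), (d,f,d), (e,b,e), (e,f,b), (e,f,e).

12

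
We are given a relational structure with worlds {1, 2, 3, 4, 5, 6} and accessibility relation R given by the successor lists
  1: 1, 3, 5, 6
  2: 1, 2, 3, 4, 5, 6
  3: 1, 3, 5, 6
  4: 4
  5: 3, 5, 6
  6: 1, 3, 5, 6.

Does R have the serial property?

Yes

Serial: yes — every world has a successor (e.g. 1 R 1).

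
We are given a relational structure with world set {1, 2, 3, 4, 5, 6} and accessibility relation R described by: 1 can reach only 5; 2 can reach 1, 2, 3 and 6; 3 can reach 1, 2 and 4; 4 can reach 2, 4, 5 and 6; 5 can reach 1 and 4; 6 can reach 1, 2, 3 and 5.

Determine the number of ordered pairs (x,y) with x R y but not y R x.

Enumerating: (2,1), (3,1), (3,4), (4,2), (4,6), (6,1), (6,3), (6,5).

8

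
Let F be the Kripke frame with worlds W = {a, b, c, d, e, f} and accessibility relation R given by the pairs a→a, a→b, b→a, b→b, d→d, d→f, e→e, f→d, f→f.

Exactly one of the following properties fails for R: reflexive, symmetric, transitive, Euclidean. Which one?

reflexive

Reflexive: no — c is not related to itself.
Symmetric: yes — every pair in R has its reverse in R.
Transitive: yes — every two-step R-path is closed by a direct edge.
Euclidean: yes — any two successors of a common world are R-related.
Only reflexive fails.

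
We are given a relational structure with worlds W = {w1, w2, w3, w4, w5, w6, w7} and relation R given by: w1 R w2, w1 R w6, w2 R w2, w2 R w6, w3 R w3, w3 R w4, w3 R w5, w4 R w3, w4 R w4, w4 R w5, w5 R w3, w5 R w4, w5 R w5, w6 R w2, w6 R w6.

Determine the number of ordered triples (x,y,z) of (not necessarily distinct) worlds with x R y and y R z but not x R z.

0

R is transitive; there are no such tuples.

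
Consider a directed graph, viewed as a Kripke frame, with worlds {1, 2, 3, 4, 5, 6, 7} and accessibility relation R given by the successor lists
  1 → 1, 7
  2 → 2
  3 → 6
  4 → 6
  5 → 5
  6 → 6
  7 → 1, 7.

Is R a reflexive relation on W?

Reflexive: no — 3 is not related to itself.

No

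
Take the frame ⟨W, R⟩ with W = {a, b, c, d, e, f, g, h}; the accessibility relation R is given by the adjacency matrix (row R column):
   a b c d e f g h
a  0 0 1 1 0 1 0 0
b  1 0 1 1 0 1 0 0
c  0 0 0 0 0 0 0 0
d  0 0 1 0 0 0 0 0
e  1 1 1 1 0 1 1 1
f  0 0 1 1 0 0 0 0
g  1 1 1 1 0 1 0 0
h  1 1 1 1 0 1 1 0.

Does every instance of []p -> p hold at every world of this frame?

No

Axiom T corresponds to the accessibility relation being reflexive.
Reflexive: no — a is not related to itself.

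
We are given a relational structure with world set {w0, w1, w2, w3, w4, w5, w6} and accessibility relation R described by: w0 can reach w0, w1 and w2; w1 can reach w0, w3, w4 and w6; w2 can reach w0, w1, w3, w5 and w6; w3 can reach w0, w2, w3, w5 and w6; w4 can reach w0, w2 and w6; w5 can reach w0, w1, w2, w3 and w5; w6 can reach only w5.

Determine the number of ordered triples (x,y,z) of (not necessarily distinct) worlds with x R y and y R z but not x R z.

Enumerating: (w0,w1,w3), (w0,w1,w4), (w0,w1,w6), (w0,w2,w3), (w0,w2,w5), (w0,w2,w6), (w1,w0,w1), (w1,w0,w2), (w1,w3,w2), (w1,w3,w5), (w1,w4,w2), (w1,w6,w5), … and 20 more.
Total: 32.

32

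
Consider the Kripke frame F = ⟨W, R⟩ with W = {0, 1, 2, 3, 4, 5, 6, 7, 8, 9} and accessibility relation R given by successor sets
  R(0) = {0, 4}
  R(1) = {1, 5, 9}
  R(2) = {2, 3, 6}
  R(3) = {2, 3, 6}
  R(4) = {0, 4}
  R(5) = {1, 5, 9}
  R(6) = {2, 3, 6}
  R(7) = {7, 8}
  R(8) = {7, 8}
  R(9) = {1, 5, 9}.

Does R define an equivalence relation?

Yes

Reflexive: yes — every world is R-related to itself.
Symmetric: yes — every pair in R has its reverse in R.
Transitive: yes — every two-step R-path is closed by a direct edge.
So R is an equivalence relation.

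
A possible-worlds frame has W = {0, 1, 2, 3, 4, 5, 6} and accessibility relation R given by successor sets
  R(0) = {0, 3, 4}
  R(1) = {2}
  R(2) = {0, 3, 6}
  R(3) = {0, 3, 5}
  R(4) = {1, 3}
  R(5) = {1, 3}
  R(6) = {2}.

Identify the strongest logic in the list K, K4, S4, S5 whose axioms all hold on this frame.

Transitive (axiom 4): no — 0 R 3 and 3 R 5, but not 0 R 5.
Reflexive (axiom T): no — 1 is not related to itself.
Euclidean (axiom 5): no — 0 R 3 and 0 R 4, but not 3 R 4.
So F validates K; K4 would additionally require R to be transitive. The strongest is K.

K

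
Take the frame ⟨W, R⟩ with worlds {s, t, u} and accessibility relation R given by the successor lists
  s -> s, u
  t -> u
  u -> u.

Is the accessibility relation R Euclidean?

No

Euclidean: no — s R u and s R s, but not u R s.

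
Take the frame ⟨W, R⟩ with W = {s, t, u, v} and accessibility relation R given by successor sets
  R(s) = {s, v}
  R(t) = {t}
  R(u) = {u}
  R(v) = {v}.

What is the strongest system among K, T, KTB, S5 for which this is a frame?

Reflexive (axiom T): yes — every world is R-related to itself.
Symmetric (axiom B): no — s R v but not v R s.
Euclidean (axiom 5): no — s R v and s R s, but not v R s.
So F validates K, T; KTB would additionally require R to be symmetric. The strongest is T.

T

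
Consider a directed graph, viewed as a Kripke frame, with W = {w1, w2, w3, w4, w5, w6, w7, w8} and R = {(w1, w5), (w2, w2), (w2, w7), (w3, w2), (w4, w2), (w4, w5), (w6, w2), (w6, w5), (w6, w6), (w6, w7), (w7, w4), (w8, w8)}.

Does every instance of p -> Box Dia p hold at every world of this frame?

By correspondence theory, B is valid on a frame iff R is symmetric.
Symmetric: no — w1 R w5 but not w5 R w1.

No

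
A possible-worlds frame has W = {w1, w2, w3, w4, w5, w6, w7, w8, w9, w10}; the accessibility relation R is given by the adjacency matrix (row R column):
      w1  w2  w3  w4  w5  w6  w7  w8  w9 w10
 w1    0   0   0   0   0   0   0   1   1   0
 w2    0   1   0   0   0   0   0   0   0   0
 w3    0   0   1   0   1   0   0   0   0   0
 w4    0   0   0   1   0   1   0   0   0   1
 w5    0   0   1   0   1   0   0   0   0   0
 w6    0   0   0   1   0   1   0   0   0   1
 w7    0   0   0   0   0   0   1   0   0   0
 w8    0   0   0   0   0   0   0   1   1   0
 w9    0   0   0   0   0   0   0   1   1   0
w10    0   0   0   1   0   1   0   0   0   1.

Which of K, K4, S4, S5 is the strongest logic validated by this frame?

K4

Transitive (axiom 4): yes — every two-step R-path is closed by a direct edge.
Reflexive (axiom T): no — w1 is not related to itself.
Euclidean (axiom 5): yes — any two successors of a common world are R-related.
So F validates K, K4; S4 would additionally require R to be reflexive. The strongest is K4.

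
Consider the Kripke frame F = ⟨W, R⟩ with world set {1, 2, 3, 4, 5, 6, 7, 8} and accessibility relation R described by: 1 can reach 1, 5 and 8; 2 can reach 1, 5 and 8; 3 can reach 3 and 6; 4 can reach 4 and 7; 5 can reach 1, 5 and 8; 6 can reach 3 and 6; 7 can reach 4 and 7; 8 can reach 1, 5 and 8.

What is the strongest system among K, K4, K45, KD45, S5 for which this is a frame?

KD45

Transitive (axiom 4): yes — every two-step R-path is closed by a direct edge.
Euclidean (axiom 5): yes — any two successors of a common world are R-related.
Serial (axiom D): yes — every world has a successor (e.g. 1 R 1).
Reflexive (axiom T): no — 2 is not related to itself.
So F validates K, K4, K45, KD45; S5 would additionally require R to be reflexive. The strongest is KD45.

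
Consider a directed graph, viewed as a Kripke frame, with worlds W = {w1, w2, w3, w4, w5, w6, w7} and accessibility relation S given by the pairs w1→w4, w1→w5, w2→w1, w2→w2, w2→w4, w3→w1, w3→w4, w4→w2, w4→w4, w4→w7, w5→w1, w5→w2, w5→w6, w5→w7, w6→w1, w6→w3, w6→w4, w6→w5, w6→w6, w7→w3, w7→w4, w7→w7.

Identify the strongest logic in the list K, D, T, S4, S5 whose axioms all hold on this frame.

D

Serial (axiom D): yes — every world has a successor (e.g. w1 S w4).
Reflexive (axiom T): no — w1 is not related to itself.
Transitive (axiom 4): no — w1 S w4 and w4 S w2, but not w1 S w2.
Euclidean (axiom 5): no — w1 S w4 and w1 S w5, but not w4 S w5.
So F validates K, D; T would additionally require S to be reflexive. The strongest is D.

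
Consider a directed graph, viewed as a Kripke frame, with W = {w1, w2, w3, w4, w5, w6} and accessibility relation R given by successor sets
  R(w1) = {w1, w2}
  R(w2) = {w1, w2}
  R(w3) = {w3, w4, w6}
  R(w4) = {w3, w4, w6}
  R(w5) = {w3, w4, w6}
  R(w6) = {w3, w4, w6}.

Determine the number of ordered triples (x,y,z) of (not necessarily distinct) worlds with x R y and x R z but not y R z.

R is Euclidean; there are no such tuples.

0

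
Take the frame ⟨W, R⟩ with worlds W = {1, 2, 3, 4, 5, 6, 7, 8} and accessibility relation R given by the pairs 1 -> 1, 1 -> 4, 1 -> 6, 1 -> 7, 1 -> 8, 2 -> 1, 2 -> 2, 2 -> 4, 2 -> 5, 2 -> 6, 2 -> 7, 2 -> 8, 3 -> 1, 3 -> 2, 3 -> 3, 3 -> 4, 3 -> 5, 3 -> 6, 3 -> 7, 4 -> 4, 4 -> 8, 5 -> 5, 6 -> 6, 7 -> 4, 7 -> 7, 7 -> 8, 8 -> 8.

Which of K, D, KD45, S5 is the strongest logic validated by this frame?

D

Serial (axiom D): yes — every world has a successor (e.g. 1 R 1).
Euclidean (axiom 5): no — 1 R 4 and 1 R 6, but not 4 R 6.
Transitive (axiom 4): no — 3 R 1 and 1 R 8, but not 3 R 8.
Reflexive (axiom T): yes — every world is R-related to itself.
So F validates K, D; KD45 would additionally require R to be Euclidean and transitive. The strongest is D.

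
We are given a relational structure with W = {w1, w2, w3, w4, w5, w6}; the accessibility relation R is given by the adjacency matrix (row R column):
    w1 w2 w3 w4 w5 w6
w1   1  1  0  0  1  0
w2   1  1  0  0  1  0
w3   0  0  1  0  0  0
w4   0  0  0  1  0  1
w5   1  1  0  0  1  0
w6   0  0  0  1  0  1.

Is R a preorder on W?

Yes

Reflexive: yes — every world is R-related to itself.
Transitive: yes — every two-step R-path is closed by a direct edge.
So R is a preorder.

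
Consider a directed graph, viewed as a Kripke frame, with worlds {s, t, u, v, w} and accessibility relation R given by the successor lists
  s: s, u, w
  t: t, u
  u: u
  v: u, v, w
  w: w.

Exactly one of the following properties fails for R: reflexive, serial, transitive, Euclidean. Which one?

Reflexive: yes — every world is R-related to itself.
Serial: yes — every world has a successor (e.g. s R s).
Transitive: yes — every two-step R-path is closed by a direct edge.
Euclidean: no — s R u and s R w, but not u R w.
Only Euclidean fails.

Euclidean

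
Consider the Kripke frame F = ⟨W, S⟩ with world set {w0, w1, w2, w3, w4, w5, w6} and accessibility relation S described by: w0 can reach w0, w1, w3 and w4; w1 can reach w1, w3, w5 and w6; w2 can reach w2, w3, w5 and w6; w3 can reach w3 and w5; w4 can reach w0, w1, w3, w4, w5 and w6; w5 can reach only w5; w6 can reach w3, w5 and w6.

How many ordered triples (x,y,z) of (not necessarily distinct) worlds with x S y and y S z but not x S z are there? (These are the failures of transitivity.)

Enumerating: (w0,w1,w5), (w0,w1,w6), (w0,w3,w5), (w0,w4,w5), (w0,w4,w6).

5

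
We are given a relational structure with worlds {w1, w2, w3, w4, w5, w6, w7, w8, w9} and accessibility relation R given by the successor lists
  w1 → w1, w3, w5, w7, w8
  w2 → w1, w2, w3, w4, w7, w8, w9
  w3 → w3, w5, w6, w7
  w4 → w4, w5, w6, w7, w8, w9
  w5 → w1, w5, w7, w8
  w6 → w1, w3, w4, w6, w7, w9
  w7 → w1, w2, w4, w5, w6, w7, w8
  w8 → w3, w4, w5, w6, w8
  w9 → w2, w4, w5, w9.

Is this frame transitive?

Transitive: no — w1 R w3 and w3 R w6, but not w1 R w6.

No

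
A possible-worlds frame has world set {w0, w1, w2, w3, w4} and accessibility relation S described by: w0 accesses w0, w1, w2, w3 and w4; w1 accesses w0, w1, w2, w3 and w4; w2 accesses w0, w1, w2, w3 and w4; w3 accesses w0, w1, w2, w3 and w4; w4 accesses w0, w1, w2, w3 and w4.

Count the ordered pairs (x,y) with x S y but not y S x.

S is symmetric; there are no such tuples.

0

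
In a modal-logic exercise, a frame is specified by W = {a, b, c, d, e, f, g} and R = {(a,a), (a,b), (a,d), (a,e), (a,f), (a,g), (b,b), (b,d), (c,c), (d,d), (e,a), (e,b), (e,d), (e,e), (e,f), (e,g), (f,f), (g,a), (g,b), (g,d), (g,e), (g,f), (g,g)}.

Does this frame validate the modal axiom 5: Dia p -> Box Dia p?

Axiom 5 corresponds to the accessibility relation being Euclidean.
Euclidean: no — a R b and a R e, but not b R e.

No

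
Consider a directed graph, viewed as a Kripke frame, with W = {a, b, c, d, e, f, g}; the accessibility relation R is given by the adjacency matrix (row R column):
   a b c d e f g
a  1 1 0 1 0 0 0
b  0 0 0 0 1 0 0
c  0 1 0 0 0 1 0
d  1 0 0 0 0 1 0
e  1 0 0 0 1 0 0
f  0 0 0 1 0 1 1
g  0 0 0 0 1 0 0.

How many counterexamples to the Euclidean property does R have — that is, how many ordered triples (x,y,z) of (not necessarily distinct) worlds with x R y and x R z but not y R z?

16

Enumerating: (a,b,a), (a,b,b), (a,b,d), (a,d,b), (a,d,d), (c,b,b), (c,b,f), (c,f,b), (d,a,f), (d,f,a), (e,a,e), (f,d,d), (f,d,g), (f,g,d), (f,g,f), (f,g,g).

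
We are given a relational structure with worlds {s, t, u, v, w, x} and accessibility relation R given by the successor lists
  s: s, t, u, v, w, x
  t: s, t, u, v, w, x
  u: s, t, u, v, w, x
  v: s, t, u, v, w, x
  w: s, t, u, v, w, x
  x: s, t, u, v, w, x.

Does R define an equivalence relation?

Yes

Reflexive: yes — every world is R-related to itself.
Symmetric: yes — every pair in R has its reverse in R.
Transitive: yes — every two-step R-path is closed by a direct edge.
So R is an equivalence relation.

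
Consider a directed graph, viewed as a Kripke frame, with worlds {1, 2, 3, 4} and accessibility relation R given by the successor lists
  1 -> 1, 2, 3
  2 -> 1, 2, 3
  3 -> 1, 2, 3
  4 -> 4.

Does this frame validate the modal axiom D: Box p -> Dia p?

Yes

The schema D characterises exactly the serial frames.
Serial: yes — every world has a successor (e.g. 1 R 1).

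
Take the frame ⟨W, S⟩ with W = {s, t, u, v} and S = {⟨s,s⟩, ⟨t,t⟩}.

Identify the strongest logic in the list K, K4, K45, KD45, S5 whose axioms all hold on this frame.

K45

Transitive (axiom 4): yes — every two-step S-path is closed by a direct edge.
Euclidean (axiom 5): yes — any two successors of a common world are S-related.
Serial (axiom D): no — u has no S-successor.
Reflexive (axiom T): no — u is not related to itself.
So F validates K, K4, K45; KD45 would additionally require S to be serial. The strongest is K45.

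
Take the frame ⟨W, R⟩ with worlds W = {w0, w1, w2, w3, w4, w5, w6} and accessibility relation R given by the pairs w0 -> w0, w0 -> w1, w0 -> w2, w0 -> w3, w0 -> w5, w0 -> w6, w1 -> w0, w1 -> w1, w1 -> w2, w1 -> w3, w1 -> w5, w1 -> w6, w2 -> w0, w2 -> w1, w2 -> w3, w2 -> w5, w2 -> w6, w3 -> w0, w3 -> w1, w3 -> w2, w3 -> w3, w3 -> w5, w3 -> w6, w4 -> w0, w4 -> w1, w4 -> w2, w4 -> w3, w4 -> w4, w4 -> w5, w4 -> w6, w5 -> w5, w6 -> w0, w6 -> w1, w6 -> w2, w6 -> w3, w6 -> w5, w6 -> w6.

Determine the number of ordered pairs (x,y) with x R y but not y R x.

Enumerating: (w0,w5), (w1,w5), (w2,w5), (w3,w5), (w4,w0), (w4,w1), (w4,w2), (w4,w3), (w4,w5), (w4,w6), (w6,w5).

11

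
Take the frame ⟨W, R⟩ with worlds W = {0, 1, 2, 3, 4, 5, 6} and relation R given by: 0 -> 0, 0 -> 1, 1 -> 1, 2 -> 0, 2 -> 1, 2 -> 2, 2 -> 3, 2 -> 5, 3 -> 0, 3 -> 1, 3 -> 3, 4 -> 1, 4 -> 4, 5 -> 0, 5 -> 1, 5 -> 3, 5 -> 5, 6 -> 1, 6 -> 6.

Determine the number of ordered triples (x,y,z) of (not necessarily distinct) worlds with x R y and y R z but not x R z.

0

R is transitive; there are no such tuples.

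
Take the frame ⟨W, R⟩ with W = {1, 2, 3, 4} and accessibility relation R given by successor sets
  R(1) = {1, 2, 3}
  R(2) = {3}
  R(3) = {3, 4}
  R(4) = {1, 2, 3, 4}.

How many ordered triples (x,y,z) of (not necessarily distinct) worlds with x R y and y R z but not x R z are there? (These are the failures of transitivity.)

4

Enumerating: (1,3,4), (2,3,4), (3,4,1), (3,4,2).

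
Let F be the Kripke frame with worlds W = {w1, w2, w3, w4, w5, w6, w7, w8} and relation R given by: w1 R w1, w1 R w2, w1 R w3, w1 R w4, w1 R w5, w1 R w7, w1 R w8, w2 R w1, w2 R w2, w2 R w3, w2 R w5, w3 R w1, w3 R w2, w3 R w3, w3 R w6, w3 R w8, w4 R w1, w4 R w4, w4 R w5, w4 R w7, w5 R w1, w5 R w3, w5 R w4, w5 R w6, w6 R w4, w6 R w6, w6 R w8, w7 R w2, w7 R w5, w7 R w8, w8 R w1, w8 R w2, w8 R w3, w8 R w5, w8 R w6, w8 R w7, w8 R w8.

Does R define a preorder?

Reflexive: no — w5 is not related to itself.
Transitive: no — w1 R w3 and w3 R w6, but not w1 R w6.
So R is not a preorder.

No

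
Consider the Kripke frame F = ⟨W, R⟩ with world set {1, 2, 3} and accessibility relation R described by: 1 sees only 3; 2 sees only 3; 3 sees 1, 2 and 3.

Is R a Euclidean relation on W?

No

Euclidean: no — 3 R 1 and 3 R 2, but not 1 R 2.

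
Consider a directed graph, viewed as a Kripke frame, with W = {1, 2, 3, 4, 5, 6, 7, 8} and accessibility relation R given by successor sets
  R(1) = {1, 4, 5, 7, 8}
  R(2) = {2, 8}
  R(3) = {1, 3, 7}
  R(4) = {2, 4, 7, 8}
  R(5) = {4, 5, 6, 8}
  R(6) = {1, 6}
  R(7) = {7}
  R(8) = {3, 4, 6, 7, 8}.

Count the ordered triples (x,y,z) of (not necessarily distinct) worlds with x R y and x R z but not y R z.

40

Enumerating: (1,4,1), (1,4,5), (1,5,1), (1,5,7), (1,7,1), (1,7,4), (1,7,5), (1,7,8), (1,8,1), (1,8,5), (2,8,2), (3,1,3), … and 28 more.
Total: 40.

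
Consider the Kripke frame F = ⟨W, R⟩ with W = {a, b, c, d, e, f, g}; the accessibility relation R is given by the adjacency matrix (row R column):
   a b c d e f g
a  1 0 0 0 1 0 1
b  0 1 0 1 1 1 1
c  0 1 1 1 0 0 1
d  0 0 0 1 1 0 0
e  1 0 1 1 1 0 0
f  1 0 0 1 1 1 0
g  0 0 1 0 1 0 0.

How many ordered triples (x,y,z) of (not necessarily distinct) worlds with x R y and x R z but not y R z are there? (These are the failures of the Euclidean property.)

34

Enumerating: (a,e,g), (a,g,a), (a,g,g), (b,d,b), (b,d,f), (b,d,g), (b,e,b), (b,e,f), (b,e,g), (b,f,b), (b,f,g), (b,g,b), … and 22 more.
Total: 34.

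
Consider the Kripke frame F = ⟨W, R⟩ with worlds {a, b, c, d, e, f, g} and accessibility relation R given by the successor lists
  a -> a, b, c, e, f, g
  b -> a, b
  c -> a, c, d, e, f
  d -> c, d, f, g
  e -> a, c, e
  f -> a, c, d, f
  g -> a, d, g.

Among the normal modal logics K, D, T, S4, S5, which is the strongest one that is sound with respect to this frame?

T

Serial (axiom D): yes — every world has a successor (e.g. a R a).
Reflexive (axiom T): yes — every world is R-related to itself.
Transitive (axiom 4): no — a R c and c R d, but not a R d.
Euclidean (axiom 5): no — a R b and a R c, but not b R c.
So F validates K, D, T; S4 would additionally require R to be transitive. The strongest is T.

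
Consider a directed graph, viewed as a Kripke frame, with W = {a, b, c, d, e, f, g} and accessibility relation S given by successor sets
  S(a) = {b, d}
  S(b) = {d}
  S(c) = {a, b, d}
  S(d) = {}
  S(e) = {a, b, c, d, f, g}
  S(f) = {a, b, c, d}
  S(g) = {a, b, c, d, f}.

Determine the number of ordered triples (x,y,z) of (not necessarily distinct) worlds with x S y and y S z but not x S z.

0

S is transitive; there are no such tuples.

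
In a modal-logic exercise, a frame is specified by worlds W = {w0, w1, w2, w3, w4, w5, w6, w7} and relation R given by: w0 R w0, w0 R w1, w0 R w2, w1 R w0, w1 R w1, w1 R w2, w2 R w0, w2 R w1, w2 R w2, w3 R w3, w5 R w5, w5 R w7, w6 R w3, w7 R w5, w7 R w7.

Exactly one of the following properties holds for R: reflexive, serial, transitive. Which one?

transitive

Reflexive: no — w4 is not related to itself.
Serial: no — w4 has no R-successor.
Transitive: yes — every two-step R-path is closed by a direct edge.
Only transitive holds.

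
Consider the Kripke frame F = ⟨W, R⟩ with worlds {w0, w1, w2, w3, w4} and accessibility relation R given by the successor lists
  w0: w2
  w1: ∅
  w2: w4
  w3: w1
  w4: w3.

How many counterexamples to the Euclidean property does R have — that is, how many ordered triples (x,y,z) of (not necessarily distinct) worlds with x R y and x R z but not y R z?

4

Enumerating: (w0,w2,w2), (w2,w4,w4), (w3,w1,w1), (w4,w3,w3).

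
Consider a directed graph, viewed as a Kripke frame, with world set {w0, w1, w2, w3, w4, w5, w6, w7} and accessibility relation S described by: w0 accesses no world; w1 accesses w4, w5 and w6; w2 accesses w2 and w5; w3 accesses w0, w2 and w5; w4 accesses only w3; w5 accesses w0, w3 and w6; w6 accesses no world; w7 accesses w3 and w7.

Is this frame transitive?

Transitive: no — w1 S w4 and w4 S w3, but not w1 S w3.

No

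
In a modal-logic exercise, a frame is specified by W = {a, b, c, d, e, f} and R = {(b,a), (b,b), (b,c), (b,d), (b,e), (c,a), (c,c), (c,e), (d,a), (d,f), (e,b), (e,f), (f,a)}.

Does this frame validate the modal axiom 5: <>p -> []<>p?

No

Axiom 5 corresponds to the accessibility relation being Euclidean.
Euclidean: no — b R a and b R c, but not a R c.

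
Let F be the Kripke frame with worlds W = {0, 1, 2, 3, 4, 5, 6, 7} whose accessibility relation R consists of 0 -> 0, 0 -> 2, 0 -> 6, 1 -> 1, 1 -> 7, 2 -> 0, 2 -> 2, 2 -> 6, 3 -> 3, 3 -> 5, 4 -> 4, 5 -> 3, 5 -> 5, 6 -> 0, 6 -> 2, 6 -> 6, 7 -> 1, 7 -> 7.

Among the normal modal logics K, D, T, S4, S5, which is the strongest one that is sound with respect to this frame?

S5

Serial (axiom D): yes — every world has a successor (e.g. 0 R 0).
Reflexive (axiom T): yes — every world is R-related to itself.
Transitive (axiom 4): yes — every two-step R-path is closed by a direct edge.
Euclidean (axiom 5): yes — any two successors of a common world are R-related.
So F validates K, D, T, S4, S5. The strongest is S5.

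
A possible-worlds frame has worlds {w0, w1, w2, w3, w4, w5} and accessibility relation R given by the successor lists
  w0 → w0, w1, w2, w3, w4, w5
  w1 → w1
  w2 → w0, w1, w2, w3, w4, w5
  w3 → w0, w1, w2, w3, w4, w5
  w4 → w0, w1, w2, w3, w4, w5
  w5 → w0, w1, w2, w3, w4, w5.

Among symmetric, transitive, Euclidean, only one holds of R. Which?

Symmetric: no — w0 R w1 but not w1 R w0.
Transitive: yes — every two-step R-path is closed by a direct edge.
Euclidean: no — w0 R w1 and w0 R w2, but not w1 R w2.
Only transitive holds.

transitive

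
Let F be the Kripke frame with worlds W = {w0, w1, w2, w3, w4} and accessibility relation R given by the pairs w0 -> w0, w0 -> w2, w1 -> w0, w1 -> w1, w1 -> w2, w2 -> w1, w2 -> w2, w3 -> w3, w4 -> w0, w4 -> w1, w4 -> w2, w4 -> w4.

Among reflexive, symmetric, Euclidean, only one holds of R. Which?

reflexive

Reflexive: yes — every world is R-related to itself.
Symmetric: no — w0 R w2 but not w2 R w0.
Euclidean: no — w1 R w2 and w1 R w0, but not w2 R w0.
Only reflexive holds.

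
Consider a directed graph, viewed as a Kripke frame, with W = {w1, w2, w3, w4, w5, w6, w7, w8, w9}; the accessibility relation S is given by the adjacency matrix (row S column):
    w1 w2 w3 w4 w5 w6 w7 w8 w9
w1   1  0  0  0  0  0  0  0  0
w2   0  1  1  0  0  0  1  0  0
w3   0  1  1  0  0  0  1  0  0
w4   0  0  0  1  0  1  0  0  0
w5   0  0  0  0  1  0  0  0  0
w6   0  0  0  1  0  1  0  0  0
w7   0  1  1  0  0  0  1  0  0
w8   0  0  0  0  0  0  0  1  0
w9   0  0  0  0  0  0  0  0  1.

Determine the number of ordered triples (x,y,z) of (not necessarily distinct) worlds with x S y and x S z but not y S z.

S is Euclidean; there are no such tuples.

0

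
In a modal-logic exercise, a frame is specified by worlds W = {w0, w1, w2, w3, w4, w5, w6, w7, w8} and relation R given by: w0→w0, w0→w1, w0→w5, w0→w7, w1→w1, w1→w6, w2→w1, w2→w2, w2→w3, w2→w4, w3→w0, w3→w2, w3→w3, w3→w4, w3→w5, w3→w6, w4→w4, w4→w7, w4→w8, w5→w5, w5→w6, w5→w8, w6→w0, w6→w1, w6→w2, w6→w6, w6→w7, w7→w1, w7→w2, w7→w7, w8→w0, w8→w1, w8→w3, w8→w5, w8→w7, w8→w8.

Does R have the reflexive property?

Reflexive: yes — every world is R-related to itself.

Yes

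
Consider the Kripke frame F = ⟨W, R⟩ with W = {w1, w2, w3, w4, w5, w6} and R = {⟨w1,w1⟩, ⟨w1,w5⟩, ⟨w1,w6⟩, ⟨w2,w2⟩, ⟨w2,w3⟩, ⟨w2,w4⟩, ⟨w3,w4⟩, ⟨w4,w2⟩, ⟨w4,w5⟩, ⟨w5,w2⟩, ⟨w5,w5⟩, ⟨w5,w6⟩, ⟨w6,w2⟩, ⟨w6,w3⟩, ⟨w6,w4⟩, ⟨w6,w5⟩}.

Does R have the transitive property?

No

Transitive: no — w1 R w5 and w5 R w2, but not w1 R w2.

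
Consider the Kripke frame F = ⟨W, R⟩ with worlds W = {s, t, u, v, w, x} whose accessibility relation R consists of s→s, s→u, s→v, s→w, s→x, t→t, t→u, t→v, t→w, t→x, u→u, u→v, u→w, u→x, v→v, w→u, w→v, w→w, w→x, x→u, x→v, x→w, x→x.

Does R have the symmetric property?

Symmetric: no — s R u but not u R s.

No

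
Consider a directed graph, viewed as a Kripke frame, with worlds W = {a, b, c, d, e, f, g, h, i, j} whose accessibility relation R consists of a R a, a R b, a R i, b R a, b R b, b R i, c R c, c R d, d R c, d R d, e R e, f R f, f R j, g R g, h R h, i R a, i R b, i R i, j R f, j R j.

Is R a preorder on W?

Yes

Reflexive: yes — every world is R-related to itself.
Transitive: yes — every two-step R-path is closed by a direct edge.
So R is a preorder.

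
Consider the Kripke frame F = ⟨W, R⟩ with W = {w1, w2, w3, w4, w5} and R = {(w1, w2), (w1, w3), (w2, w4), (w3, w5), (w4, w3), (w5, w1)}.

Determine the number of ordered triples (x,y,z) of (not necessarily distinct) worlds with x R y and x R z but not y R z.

8

Enumerating: (w1,w2,w2), (w1,w2,w3), (w1,w3,w2), (w1,w3,w3), (w2,w4,w4), (w3,w5,w5), (w4,w3,w3), (w5,w1,w1).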